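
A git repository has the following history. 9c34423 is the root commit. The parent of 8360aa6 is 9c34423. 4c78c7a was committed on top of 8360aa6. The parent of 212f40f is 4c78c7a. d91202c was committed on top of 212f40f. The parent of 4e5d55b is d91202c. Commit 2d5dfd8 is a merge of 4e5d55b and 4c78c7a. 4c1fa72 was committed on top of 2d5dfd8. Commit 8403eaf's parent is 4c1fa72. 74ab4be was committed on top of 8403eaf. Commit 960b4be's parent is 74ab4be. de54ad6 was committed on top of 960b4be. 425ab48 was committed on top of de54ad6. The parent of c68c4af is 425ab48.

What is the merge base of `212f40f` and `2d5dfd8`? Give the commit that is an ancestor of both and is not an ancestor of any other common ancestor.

Ancestors of 212f40f: {212f40f, 4c78c7a, 8360aa6, 9c34423}.
Ancestors of 2d5dfd8: {212f40f, 2d5dfd8, 4c78c7a, 4e5d55b, 8360aa6, 9c34423, d91202c}.
Common ancestors: {212f40f, 4c78c7a, 8360aa6, 9c34423}.
Among these, 212f40f is not an ancestor of any other common ancestor — it is the merge base.

212f40f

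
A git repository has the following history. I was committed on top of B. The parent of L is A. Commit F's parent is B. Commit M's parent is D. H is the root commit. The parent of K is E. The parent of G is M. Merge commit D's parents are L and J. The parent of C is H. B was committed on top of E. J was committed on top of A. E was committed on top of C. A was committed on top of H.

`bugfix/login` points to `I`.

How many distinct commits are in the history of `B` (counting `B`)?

Walking parent pointers from B: reachable set = {B, C, E, H}.
That is 4 commits.

4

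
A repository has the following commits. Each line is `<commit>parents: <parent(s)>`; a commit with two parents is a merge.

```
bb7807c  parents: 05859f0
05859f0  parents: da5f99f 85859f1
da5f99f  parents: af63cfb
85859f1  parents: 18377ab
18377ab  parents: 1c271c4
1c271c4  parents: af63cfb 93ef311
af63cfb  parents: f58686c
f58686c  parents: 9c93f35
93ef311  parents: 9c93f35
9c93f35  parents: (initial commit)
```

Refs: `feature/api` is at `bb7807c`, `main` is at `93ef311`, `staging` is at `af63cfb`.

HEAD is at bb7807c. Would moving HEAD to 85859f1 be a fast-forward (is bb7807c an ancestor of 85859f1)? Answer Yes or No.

No

A fast-forward from bb7807c to 85859f1 is possible iff bb7807c is an ancestor of 85859f1.
Ancestors of 85859f1: {18377ab, 1c271c4, 85859f1, 93ef311, 9c93f35, af63cfb, f58686c}.
bb7807c is not among them, so fast-forward is not possible.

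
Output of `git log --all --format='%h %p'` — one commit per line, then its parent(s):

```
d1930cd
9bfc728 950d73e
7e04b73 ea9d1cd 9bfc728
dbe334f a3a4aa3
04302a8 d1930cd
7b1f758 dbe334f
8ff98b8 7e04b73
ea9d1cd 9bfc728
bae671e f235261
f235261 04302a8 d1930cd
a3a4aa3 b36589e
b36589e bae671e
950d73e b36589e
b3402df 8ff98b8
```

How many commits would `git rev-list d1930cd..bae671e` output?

Reachable from bae671e: {04302a8, bae671e, d1930cd, f235261}.
Reachable from d1930cd: {d1930cd}.
In bae671e's history but not d1930cd's: {04302a8, bae671e, f235261} — 3 commits.

3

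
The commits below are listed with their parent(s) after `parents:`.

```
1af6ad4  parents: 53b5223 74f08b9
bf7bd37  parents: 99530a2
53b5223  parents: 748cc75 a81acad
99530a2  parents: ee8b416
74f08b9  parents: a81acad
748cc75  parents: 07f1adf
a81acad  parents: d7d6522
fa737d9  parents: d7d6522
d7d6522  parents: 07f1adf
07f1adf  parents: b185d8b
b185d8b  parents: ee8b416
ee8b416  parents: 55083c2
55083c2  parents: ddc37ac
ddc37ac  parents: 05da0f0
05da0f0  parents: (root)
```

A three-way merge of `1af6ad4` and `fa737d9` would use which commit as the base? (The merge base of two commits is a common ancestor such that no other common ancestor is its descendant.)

d7d6522

Ancestors of 1af6ad4: {05da0f0, 07f1adf, 1af6ad4, 53b5223, 55083c2, 748cc75, 74f08b9, a81acad, b185d8b, d7d6522, ddc37ac, ee8b416}.
Ancestors of fa737d9: {05da0f0, 07f1adf, 55083c2, b185d8b, d7d6522, ddc37ac, ee8b416, fa737d9}.
Common ancestors: {05da0f0, 07f1adf, 55083c2, b185d8b, d7d6522, ddc37ac, ee8b416}.
Among these, d7d6522 is not an ancestor of any other common ancestor — it is the merge base.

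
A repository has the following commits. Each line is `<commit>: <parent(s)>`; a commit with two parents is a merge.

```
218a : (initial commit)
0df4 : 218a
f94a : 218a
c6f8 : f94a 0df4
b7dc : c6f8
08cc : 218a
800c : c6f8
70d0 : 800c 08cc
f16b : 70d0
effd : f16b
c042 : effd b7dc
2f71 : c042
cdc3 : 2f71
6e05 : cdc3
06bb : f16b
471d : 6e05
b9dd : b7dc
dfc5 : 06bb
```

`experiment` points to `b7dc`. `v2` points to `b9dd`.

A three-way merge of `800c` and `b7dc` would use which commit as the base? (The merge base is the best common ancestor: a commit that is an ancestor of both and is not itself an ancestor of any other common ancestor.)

Ancestors of 800c: {0df4, 218a, 800c, c6f8, f94a}.
Ancestors of b7dc: {0df4, 218a, b7dc, c6f8, f94a}.
Common ancestors: {0df4, 218a, c6f8, f94a}.
Among these, c6f8 is not an ancestor of any other common ancestor — it is the merge base.

c6f8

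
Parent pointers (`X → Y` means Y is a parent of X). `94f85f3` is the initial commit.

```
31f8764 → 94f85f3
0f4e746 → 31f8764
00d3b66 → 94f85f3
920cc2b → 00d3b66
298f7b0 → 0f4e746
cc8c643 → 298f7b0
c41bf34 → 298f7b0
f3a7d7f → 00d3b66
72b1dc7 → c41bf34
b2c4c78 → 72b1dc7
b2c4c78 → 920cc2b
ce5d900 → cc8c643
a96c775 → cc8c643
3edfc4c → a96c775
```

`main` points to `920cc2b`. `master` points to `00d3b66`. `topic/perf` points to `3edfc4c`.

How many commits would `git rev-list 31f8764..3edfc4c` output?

5

Reachable from 3edfc4c: {0f4e746, 298f7b0, 31f8764, 3edfc4c, 94f85f3, a96c775, cc8c643}.
Reachable from 31f8764: {31f8764, 94f85f3}.
In 3edfc4c's history but not 31f8764's: {0f4e746, 298f7b0, 3edfc4c, a96c775, cc8c643} — 5 commits.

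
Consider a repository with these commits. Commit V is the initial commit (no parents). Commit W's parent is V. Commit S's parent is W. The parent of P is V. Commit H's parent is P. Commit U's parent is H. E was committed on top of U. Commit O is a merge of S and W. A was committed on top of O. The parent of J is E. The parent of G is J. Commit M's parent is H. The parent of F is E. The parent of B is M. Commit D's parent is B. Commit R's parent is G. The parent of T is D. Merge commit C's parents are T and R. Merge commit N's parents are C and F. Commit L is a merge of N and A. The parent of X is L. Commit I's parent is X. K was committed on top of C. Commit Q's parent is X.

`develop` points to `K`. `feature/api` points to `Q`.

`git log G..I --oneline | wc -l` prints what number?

Reachable from I: {A, B, C, D, E, F, G, H, I, J, L, M, N, O, P, R, S, T, U, V, W, X}.
Reachable from G: {E, G, H, J, P, U, V}.
In I's history but not G's: {A, B, C, D, F, I, L, M, N, O, R, S, T, W, X} — 15 commits.

15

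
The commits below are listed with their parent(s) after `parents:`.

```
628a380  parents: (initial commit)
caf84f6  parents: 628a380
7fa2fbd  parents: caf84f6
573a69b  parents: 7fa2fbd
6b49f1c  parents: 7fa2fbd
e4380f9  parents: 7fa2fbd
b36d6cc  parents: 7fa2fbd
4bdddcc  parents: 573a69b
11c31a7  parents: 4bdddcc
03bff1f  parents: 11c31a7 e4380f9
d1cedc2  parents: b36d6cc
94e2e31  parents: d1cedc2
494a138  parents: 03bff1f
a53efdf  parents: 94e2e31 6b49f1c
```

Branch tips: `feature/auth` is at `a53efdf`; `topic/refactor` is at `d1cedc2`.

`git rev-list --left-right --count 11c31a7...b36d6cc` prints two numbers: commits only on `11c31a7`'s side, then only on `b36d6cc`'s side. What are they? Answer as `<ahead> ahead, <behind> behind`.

3 ahead, 1 behind

Reachable from 11c31a7: {11c31a7, 4bdddcc, 573a69b, 628a380, 7fa2fbd, caf84f6}.
Reachable from b36d6cc: {628a380, 7fa2fbd, b36d6cc, caf84f6}.
Only in 11c31a7's history (ahead): {11c31a7, 4bdddcc, 573a69b} — 3.
Only in b36d6cc's history (behind): {b36d6cc} — 1.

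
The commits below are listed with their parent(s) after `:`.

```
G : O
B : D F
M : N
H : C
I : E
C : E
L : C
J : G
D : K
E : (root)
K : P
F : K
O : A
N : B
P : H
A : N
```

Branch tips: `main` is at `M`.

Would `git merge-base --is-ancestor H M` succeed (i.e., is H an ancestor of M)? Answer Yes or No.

Yes

Ancestors of M (commits reachable by following parents): {B, C, D, E, F, H, K, M, N, P}.
H is in that set, so it is an ancestor of M.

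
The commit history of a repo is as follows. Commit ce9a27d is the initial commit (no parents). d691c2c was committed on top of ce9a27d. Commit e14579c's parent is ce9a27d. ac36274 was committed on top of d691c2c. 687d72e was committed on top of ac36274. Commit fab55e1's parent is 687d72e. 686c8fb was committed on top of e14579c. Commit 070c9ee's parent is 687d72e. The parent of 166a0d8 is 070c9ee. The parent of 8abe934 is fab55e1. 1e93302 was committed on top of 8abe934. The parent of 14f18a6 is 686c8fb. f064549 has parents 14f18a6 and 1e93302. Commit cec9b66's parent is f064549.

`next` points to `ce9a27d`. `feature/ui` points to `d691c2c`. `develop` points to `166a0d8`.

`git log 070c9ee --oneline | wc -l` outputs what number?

Walking parent pointers from 070c9ee: reachable set = {070c9ee, 687d72e, ac36274, ce9a27d, d691c2c}.
That is 5 commits.

5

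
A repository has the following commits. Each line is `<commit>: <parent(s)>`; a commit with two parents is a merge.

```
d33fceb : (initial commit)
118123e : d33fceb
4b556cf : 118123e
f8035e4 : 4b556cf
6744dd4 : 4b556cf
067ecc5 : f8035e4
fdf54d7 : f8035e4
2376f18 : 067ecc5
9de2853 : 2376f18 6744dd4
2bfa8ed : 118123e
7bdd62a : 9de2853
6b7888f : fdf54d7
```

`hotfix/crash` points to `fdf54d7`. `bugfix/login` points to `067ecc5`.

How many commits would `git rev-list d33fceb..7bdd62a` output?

Reachable from 7bdd62a: {067ecc5, 118123e, 2376f18, 4b556cf, 6744dd4, 7bdd62a, 9de2853, d33fceb, f8035e4}.
Reachable from d33fceb: {d33fceb}.
In 7bdd62a's history but not d33fceb's: {067ecc5, 118123e, 2376f18, 4b556cf, 6744dd4, 7bdd62a, 9de2853, f8035e4} — 8 commits.

8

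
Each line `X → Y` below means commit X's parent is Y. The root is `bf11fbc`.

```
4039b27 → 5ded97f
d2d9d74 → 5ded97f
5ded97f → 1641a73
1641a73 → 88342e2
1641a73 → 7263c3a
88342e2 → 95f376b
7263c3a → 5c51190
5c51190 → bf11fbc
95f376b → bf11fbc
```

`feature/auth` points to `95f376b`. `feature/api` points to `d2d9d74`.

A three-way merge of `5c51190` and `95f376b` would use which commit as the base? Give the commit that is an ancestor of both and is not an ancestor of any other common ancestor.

Ancestors of 5c51190: {5c51190, bf11fbc}.
Ancestors of 95f376b: {95f376b, bf11fbc}.
Common ancestors: {bf11fbc}.
The only common ancestor is bf11fbc, so it is the merge base.

bf11fbc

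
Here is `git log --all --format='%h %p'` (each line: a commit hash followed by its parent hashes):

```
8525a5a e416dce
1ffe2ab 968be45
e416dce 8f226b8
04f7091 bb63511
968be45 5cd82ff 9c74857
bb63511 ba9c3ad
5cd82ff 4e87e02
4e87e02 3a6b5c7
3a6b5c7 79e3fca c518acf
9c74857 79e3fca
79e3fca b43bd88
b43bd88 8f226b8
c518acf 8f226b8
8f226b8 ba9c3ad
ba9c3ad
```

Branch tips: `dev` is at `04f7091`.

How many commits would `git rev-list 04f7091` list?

Walking parent pointers from 04f7091: reachable set = {04f7091, ba9c3ad, bb63511}.
That is 3 commits.

3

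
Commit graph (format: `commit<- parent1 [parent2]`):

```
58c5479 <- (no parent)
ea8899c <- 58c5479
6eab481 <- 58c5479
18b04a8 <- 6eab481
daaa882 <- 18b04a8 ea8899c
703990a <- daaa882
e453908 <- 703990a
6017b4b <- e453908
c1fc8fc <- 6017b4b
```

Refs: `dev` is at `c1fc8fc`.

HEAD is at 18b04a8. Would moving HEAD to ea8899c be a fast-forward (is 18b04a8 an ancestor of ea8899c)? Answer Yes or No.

No

A fast-forward from 18b04a8 to ea8899c is possible iff 18b04a8 is an ancestor of ea8899c.
Ancestors of ea8899c: {58c5479, ea8899c}.
18b04a8 is not among them, so fast-forward is not possible.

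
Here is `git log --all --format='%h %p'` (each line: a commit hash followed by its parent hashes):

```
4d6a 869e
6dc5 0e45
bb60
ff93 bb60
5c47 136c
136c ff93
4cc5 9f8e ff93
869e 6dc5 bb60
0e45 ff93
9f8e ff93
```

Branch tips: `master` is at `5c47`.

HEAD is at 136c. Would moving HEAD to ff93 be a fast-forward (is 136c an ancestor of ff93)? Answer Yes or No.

A fast-forward from 136c to ff93 is possible iff 136c is an ancestor of ff93.
Ancestors of ff93: {bb60, ff93}.
136c is not among them, so fast-forward is not possible.

No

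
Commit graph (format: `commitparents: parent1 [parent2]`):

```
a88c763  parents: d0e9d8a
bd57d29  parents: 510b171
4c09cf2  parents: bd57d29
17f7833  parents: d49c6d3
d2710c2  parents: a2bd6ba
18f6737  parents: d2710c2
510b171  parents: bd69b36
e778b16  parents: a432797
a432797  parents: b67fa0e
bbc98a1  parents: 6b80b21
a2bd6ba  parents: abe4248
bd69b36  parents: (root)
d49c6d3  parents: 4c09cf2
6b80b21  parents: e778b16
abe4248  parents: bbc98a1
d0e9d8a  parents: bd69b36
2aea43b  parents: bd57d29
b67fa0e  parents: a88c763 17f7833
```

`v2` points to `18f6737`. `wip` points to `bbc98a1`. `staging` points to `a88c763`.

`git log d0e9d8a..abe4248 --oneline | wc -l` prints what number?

12

Reachable from abe4248: {17f7833, 4c09cf2, 510b171, 6b80b21, a432797, a88c763, abe4248, b67fa0e, bbc98a1, bd57d29, bd69b36, d0e9d8a, d49c6d3, e778b16}.
Reachable from d0e9d8a: {bd69b36, d0e9d8a}.
In abe4248's history but not d0e9d8a's: {17f7833, 4c09cf2, 510b171, 6b80b21, a432797, a88c763, abe4248, b67fa0e, bbc98a1, bd57d29, d49c6d3, e778b16} — 12 commits.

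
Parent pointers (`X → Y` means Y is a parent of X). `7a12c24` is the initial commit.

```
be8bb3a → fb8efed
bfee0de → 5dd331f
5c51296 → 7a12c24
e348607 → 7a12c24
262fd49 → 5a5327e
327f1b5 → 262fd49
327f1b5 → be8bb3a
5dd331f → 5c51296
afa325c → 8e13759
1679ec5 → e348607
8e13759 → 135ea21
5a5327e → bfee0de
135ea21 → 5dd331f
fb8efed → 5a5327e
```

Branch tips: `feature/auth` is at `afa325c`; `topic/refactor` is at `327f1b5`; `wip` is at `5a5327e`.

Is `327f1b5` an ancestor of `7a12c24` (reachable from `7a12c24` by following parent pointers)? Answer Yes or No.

Ancestors of 7a12c24: {7a12c24}.
327f1b5 is not in that set, so it is not an ancestor of 7a12c24.

No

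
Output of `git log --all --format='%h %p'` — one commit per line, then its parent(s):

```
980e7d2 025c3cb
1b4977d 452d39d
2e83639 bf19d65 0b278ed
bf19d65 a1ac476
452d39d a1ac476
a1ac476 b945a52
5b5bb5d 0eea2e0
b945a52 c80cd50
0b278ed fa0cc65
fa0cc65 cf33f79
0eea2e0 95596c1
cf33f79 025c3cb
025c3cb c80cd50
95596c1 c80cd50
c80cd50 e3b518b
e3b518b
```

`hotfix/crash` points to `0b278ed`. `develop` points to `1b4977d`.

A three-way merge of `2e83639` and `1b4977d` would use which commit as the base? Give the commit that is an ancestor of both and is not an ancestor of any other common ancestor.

Ancestors of 2e83639: {025c3cb, 0b278ed, 2e83639, a1ac476, b945a52, bf19d65, c80cd50, cf33f79, e3b518b, fa0cc65}.
Ancestors of 1b4977d: {1b4977d, 452d39d, a1ac476, b945a52, c80cd50, e3b518b}.
Common ancestors: {a1ac476, b945a52, c80cd50, e3b518b}.
Among these, a1ac476 is not an ancestor of any other common ancestor — it is the merge base.

a1ac476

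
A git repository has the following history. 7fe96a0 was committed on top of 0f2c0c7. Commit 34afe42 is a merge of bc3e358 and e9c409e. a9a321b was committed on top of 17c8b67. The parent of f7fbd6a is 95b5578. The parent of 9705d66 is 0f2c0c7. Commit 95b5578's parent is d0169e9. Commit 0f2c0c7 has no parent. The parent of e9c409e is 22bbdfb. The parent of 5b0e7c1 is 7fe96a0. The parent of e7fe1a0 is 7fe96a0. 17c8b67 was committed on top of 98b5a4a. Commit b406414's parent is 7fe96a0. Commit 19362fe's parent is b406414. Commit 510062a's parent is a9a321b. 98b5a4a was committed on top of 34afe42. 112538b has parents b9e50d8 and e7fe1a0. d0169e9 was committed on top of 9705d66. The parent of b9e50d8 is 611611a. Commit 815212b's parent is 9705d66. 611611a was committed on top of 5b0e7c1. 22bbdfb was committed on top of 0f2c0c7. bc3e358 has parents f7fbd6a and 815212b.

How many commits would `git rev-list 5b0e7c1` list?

3

Walking parent pointers from 5b0e7c1: reachable set = {0f2c0c7, 5b0e7c1, 7fe96a0}.
That is 3 commits.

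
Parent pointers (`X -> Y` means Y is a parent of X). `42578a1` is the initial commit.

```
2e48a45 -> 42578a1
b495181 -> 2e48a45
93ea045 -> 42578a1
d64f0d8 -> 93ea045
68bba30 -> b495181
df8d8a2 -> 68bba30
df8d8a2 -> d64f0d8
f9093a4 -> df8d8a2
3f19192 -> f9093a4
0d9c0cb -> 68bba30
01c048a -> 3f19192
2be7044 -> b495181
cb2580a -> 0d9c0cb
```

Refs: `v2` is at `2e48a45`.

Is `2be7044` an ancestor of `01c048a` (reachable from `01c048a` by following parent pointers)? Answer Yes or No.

No

Ancestors of 01c048a: {01c048a, 2e48a45, 3f19192, 42578a1, 68bba30, 93ea045, b495181, d64f0d8, df8d8a2, f9093a4}.
2be7044 is not in that set, so it is not an ancestor of 01c048a.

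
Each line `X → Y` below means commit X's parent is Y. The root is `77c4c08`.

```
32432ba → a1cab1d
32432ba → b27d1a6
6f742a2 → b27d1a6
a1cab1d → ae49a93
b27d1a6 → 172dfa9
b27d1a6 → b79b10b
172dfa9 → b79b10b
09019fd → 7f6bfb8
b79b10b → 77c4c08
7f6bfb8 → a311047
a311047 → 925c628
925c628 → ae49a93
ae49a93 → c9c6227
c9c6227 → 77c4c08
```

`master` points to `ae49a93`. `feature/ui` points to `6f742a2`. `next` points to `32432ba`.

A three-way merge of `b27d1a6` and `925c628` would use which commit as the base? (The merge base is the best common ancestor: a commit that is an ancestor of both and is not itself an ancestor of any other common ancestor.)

77c4c08

Ancestors of b27d1a6: {172dfa9, 77c4c08, b27d1a6, b79b10b}.
Ancestors of 925c628: {77c4c08, 925c628, ae49a93, c9c6227}.
Common ancestors: {77c4c08}.
The only common ancestor is 77c4c08, so it is the merge base.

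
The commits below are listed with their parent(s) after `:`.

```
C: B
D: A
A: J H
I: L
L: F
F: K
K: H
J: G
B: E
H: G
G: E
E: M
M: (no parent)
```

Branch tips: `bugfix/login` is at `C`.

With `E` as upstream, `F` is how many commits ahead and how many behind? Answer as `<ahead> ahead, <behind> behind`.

Reachable from F: {E, F, G, H, K, M}.
Reachable from E: {E, M}.
Only in F's history (ahead): {F, G, H, K} — 4.
Only in E's history (behind): {} — 0.

4 ahead, 0 behind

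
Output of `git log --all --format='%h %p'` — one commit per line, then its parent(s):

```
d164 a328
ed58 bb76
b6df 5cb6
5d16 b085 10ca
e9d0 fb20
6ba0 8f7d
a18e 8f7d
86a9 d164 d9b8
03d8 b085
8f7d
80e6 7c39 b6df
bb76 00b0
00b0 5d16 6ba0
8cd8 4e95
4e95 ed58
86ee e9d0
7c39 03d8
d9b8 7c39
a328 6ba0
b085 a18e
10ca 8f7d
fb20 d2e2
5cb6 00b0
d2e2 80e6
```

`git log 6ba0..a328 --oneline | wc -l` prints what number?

Reachable from a328: {6ba0, 8f7d, a328}.
Reachable from 6ba0: {6ba0, 8f7d}.
In a328's history but not 6ba0's: {a328} — 1 commit.

1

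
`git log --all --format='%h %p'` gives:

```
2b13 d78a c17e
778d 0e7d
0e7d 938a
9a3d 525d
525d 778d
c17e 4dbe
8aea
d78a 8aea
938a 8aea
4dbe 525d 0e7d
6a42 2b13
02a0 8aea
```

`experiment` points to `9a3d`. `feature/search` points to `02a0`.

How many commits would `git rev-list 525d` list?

5

Walking parent pointers from 525d: reachable set = {0e7d, 525d, 778d, 8aea, 938a}.
That is 5 commits.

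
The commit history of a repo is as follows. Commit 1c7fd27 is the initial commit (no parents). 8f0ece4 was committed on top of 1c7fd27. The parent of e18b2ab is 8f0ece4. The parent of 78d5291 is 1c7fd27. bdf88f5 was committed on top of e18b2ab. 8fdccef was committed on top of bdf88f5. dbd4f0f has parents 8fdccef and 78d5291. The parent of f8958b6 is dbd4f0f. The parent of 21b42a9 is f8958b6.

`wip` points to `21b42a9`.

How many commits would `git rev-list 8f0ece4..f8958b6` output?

Reachable from f8958b6: {1c7fd27, 78d5291, 8f0ece4, 8fdccef, bdf88f5, dbd4f0f, e18b2ab, f8958b6}.
Reachable from 8f0ece4: {1c7fd27, 8f0ece4}.
In f8958b6's history but not 8f0ece4's: {78d5291, 8fdccef, bdf88f5, dbd4f0f, e18b2ab, f8958b6} — 6 commits.

6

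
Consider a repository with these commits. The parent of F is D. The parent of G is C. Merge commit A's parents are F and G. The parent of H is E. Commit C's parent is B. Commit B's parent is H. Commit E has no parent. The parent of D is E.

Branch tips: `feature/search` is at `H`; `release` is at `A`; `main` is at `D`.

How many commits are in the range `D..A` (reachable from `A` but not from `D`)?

Reachable from A: {A, B, C, D, E, F, G, H}.
Reachable from D: {D, E}.
In A's history but not D's: {A, B, C, F, G, H} — 6 commits.

6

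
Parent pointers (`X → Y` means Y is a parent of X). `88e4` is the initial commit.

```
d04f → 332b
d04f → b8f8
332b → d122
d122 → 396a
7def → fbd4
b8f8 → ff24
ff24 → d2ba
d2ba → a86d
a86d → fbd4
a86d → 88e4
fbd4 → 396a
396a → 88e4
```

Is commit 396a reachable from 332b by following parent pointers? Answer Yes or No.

Yes

Ancestors of 332b (commits reachable by following parents): {332b, 396a, 88e4, d122}.
396a is in that set, so it is an ancestor of 332b.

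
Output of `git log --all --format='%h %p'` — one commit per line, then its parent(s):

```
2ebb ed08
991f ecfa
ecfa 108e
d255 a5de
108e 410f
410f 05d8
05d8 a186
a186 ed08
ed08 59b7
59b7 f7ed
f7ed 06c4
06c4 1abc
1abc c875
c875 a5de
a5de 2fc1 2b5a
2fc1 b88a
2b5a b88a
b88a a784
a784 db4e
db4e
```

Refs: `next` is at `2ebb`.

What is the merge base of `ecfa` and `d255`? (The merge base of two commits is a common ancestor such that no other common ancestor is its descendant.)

a5de

Ancestors of ecfa: {05d8, 06c4, 108e, 1abc, 2b5a, 2fc1, 410f, 59b7, a186, a5de, a784, b88a, c875, db4e, ecfa, ed08, f7ed}.
Ancestors of d255: {2b5a, 2fc1, a5de, a784, b88a, d255, db4e}.
Common ancestors: {2b5a, 2fc1, a5de, a784, b88a, db4e}.
Among these, a5de is not an ancestor of any other common ancestor — it is the merge base.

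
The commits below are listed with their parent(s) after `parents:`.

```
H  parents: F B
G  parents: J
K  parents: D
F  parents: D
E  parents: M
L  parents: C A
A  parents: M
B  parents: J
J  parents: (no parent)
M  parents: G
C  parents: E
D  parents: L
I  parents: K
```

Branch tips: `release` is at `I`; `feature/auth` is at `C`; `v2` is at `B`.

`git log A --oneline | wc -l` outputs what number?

Walking parent pointers from A: reachable set = {A, G, J, M}.
That is 4 commits.

4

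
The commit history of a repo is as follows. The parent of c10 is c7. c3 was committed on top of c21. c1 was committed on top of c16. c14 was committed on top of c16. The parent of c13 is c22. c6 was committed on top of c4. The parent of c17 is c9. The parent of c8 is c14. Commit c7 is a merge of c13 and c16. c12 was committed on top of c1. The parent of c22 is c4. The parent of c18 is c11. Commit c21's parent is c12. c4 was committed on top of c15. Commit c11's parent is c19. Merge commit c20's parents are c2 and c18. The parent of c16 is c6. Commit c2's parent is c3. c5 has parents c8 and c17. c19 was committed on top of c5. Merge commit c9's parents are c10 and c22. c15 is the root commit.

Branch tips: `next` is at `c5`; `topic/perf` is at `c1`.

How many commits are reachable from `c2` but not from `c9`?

5

Reachable from c2: {c1, c12, c15, c16, c2, c21, c3, c4, c6}.
Reachable from c9: {c10, c13, c15, c16, c22, c4, c6, c7, c9}.
In c2's history but not c9's: {c1, c12, c2, c21, c3} — 5 commits.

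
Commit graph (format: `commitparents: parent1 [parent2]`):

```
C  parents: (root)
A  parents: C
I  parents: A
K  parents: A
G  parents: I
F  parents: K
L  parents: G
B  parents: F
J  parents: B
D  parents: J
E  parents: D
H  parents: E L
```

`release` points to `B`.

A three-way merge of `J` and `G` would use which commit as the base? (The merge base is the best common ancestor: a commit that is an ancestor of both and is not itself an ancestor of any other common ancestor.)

A

Ancestors of J: {A, B, C, F, J, K}.
Ancestors of G: {A, C, G, I}.
Common ancestors: {A, C}.
Among these, A is not an ancestor of any other common ancestor — it is the merge base.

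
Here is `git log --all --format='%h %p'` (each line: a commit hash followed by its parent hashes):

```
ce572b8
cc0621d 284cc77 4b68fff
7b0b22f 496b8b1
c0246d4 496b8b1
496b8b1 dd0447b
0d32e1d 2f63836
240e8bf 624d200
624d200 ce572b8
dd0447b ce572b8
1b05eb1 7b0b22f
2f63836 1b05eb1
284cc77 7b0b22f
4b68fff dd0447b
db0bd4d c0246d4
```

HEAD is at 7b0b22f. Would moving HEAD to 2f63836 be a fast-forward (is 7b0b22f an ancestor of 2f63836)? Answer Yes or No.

A fast-forward from 7b0b22f to 2f63836 is possible iff 7b0b22f is an ancestor of 2f63836.
Ancestors of 2f63836: {1b05eb1, 2f63836, 496b8b1, 7b0b22f, ce572b8, dd0447b}.
7b0b22f is among them, so fast-forward is possible.

Yes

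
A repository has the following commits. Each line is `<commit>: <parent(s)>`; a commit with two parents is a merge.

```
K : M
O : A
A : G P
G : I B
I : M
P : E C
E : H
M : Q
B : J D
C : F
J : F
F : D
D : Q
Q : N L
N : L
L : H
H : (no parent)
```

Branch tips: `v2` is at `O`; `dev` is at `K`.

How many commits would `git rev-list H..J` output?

6

Reachable from J: {D, F, H, J, L, N, Q}.
Reachable from H: {H}.
In J's history but not H's: {D, F, J, L, N, Q} — 6 commits.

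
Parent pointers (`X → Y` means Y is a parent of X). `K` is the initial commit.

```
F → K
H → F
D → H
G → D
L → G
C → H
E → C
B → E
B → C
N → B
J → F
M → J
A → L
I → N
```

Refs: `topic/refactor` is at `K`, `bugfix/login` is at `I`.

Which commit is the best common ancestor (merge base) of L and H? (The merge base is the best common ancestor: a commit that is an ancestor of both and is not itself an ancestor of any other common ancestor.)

Ancestors of L: {D, F, G, H, K, L}.
Ancestors of H: {F, H, K}.
Common ancestors: {F, H, K}.
Among these, H is not an ancestor of any other common ancestor — it is the merge base.

H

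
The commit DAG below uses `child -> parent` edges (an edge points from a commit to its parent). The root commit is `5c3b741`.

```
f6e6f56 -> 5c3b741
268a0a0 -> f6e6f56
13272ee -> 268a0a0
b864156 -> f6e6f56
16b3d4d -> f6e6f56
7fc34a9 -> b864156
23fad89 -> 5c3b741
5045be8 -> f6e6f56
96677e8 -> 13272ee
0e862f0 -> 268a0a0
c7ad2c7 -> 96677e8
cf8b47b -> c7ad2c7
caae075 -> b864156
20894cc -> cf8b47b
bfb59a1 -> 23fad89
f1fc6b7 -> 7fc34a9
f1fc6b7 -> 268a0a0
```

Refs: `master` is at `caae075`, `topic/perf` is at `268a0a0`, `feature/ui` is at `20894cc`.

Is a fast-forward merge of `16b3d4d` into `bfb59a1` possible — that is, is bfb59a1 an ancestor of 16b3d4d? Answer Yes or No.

A fast-forward from bfb59a1 to 16b3d4d is possible iff bfb59a1 is an ancestor of 16b3d4d.
Ancestors of 16b3d4d: {16b3d4d, 5c3b741, f6e6f56}.
bfb59a1 is not among them, so fast-forward is not possible.

No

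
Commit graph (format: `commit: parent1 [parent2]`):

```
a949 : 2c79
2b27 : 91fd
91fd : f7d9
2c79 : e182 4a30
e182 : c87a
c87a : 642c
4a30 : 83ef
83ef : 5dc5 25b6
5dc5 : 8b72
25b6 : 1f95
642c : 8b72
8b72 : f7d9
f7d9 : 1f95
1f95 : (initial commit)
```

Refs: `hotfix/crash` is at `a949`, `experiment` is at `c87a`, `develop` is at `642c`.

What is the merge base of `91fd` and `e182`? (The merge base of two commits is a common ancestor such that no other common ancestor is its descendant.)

f7d9

Ancestors of 91fd: {1f95, 91fd, f7d9}.
Ancestors of e182: {1f95, 642c, 8b72, c87a, e182, f7d9}.
Common ancestors: {1f95, f7d9}.
Among these, f7d9 is not an ancestor of any other common ancestor — it is the merge base.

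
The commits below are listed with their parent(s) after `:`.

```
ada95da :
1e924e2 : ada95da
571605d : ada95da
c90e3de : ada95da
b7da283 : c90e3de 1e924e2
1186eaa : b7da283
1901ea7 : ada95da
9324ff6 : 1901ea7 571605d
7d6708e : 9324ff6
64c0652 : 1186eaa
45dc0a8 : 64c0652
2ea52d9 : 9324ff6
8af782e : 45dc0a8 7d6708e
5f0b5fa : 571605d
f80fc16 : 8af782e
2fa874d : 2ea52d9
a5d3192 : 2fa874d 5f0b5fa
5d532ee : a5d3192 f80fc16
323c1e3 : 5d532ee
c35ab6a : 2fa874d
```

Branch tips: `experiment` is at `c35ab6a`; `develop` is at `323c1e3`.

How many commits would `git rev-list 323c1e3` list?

19

Walking parent pointers from 323c1e3: reachable set = {1186eaa, 1901ea7, 1e924e2, 2ea52d9, 2fa874d, 323c1e3, 45dc0a8, 571605d, 5d532ee, 5f0b5fa, 64c0652, 7d6708e, 8af782e, 9324ff6, a5d3192, ada95da, b7da283, c90e3de, f80fc16}.
That is 19 commits.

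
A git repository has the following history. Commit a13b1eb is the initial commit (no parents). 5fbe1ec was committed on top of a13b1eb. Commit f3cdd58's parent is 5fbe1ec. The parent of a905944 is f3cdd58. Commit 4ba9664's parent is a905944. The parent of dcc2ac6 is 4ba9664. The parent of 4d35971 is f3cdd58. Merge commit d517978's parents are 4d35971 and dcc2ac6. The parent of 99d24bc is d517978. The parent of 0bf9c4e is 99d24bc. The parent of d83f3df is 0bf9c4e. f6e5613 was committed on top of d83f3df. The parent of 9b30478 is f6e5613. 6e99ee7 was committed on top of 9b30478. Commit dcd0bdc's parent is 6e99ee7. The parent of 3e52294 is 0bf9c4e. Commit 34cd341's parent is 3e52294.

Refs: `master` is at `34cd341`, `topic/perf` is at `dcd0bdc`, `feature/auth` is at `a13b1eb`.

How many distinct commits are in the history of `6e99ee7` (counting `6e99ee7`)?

14

Walking parent pointers from 6e99ee7: reachable set = {0bf9c4e, 4ba9664, 4d35971, 5fbe1ec, 6e99ee7, 99d24bc, 9b30478, a13b1eb, a905944, d517978, d83f3df, dcc2ac6, f3cdd58, f6e5613}.
That is 14 commits.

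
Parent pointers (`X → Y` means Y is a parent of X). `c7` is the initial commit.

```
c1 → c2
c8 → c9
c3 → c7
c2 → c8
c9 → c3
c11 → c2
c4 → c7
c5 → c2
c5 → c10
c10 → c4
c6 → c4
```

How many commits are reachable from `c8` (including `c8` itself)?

Walking parent pointers from c8: reachable set = {c3, c7, c8, c9}.
That is 4 commits.

4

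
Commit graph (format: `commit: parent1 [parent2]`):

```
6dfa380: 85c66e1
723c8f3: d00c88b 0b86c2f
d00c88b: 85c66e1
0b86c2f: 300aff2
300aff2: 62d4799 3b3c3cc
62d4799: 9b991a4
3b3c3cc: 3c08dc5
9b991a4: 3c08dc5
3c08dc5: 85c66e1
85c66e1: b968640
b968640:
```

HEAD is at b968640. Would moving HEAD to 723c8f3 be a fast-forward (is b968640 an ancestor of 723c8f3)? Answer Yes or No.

A fast-forward from b968640 to 723c8f3 is possible iff b968640 is an ancestor of 723c8f3.
Ancestors of 723c8f3: {0b86c2f, 300aff2, 3b3c3cc, 3c08dc5, 62d4799, 723c8f3, 85c66e1, 9b991a4, b968640, d00c88b}.
b968640 is among them, so fast-forward is possible.

Yes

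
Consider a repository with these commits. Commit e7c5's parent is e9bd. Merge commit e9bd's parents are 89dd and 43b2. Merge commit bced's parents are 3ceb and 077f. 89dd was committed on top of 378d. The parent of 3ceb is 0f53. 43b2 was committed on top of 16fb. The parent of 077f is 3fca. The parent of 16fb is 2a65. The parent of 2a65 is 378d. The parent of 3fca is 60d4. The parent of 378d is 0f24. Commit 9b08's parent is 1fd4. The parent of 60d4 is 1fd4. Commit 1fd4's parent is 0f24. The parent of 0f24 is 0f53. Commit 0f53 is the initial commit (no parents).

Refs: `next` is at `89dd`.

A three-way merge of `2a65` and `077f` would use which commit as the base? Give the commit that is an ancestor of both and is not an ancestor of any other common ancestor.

Ancestors of 2a65: {0f24, 0f53, 2a65, 378d}.
Ancestors of 077f: {077f, 0f24, 0f53, 1fd4, 3fca, 60d4}.
Common ancestors: {0f24, 0f53}.
Among these, 0f24 is not an ancestor of any other common ancestor — it is the merge base.

0f24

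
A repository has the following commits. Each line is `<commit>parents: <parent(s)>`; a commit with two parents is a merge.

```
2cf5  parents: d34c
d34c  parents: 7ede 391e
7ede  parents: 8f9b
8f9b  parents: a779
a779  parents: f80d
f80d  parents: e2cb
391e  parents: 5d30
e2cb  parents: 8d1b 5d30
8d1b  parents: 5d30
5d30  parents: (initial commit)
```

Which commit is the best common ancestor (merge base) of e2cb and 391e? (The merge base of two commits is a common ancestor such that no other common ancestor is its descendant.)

Ancestors of e2cb: {5d30, 8d1b, e2cb}.
Ancestors of 391e: {391e, 5d30}.
Common ancestors: {5d30}.
The only common ancestor is 5d30, so it is the merge base.

5d30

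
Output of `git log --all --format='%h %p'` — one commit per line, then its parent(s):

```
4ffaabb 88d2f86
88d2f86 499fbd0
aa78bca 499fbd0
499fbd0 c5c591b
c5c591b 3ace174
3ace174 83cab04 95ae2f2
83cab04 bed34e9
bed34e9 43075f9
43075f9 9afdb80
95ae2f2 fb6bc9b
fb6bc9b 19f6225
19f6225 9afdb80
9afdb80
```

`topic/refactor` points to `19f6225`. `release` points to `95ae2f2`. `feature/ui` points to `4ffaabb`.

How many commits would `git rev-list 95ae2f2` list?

Walking parent pointers from 95ae2f2: reachable set = {19f6225, 95ae2f2, 9afdb80, fb6bc9b}.
That is 4 commits.

4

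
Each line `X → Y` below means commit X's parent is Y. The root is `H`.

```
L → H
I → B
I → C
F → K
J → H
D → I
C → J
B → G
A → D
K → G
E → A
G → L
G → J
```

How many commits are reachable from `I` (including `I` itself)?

Walking parent pointers from I: reachable set = {B, C, G, H, I, J, L}.
That is 7 commits.

7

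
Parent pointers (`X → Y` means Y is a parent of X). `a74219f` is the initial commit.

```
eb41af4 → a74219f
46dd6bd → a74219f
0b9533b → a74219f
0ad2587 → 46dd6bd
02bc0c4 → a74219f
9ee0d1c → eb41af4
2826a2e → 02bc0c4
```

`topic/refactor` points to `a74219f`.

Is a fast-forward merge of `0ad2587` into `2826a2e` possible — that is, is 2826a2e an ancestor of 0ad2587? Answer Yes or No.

A fast-forward from 2826a2e to 0ad2587 is possible iff 2826a2e is an ancestor of 0ad2587.
Ancestors of 0ad2587: {0ad2587, 46dd6bd, a74219f}.
2826a2e is not among them, so fast-forward is not possible.

No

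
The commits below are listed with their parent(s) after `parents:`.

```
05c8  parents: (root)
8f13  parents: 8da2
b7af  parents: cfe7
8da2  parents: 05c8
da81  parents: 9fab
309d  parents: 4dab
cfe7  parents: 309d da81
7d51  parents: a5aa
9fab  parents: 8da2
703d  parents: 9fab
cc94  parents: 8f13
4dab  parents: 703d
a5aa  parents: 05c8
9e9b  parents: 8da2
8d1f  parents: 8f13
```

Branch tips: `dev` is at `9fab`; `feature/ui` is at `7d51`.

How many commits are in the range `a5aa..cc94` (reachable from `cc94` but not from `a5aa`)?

3

Reachable from cc94: {05c8, 8da2, 8f13, cc94}.
Reachable from a5aa: {05c8, a5aa}.
In cc94's history but not a5aa's: {8da2, 8f13, cc94} — 3 commits.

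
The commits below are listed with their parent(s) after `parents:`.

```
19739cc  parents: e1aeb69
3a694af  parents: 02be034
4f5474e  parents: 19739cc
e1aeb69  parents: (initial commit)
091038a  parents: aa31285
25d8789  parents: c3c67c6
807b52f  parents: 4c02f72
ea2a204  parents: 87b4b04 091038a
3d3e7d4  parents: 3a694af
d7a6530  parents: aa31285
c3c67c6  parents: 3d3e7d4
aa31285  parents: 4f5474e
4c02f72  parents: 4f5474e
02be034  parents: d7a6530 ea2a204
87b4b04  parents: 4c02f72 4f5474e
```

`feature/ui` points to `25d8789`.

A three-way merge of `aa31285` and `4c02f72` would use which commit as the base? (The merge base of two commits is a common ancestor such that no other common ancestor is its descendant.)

4f5474e

Ancestors of aa31285: {19739cc, 4f5474e, aa31285, e1aeb69}.
Ancestors of 4c02f72: {19739cc, 4c02f72, 4f5474e, e1aeb69}.
Common ancestors: {19739cc, 4f5474e, e1aeb69}.
Among these, 4f5474e is not an ancestor of any other common ancestor — it is the merge base.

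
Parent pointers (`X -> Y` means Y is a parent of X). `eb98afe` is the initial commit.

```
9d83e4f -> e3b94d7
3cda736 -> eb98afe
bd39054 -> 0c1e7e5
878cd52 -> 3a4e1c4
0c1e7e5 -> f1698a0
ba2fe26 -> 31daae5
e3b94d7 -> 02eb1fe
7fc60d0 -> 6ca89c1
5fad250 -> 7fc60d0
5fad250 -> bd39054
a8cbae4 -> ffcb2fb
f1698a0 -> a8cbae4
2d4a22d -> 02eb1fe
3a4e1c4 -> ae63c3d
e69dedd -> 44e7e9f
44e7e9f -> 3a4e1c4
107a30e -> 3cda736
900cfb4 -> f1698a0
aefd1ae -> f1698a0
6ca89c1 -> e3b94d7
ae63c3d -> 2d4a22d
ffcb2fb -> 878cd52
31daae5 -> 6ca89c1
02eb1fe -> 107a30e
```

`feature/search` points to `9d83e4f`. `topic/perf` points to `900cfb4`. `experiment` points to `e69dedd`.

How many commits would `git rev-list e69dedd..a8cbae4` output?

3

Reachable from a8cbae4: {02eb1fe, 107a30e, 2d4a22d, 3a4e1c4, 3cda736, 878cd52, a8cbae4, ae63c3d, eb98afe, ffcb2fb}.
Reachable from e69dedd: {02eb1fe, 107a30e, 2d4a22d, 3a4e1c4, 3cda736, 44e7e9f, ae63c3d, e69dedd, eb98afe}.
In a8cbae4's history but not e69dedd's: {878cd52, a8cbae4, ffcb2fb} — 3 commits.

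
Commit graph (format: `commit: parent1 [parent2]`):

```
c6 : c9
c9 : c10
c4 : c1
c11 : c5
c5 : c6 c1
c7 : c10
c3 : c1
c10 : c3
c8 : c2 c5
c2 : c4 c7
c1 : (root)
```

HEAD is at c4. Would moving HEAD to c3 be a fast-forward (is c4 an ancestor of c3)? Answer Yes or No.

No

A fast-forward from c4 to c3 is possible iff c4 is an ancestor of c3.
Ancestors of c3: {c1, c3}.
c4 is not among them, so fast-forward is not possible.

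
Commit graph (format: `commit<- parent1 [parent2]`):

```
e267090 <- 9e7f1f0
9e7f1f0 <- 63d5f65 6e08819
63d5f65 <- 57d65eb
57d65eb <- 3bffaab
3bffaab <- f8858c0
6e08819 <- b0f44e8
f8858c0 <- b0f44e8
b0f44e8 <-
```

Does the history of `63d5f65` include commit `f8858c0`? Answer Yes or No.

Ancestors of 63d5f65 (commits reachable by following parents): {3bffaab, 57d65eb, 63d5f65, b0f44e8, f8858c0}.
f8858c0 is in that set, so it is an ancestor of 63d5f65.

Yes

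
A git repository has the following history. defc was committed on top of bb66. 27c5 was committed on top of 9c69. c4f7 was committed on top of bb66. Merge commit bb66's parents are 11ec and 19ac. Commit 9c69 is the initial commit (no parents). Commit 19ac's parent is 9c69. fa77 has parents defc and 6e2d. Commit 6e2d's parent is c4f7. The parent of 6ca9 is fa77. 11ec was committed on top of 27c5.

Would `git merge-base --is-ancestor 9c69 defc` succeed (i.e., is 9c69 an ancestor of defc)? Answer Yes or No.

Yes

Ancestors of defc (commits reachable by following parents): {11ec, 19ac, 27c5, 9c69, bb66, defc}.
9c69 is in that set, so it is an ancestor of defc.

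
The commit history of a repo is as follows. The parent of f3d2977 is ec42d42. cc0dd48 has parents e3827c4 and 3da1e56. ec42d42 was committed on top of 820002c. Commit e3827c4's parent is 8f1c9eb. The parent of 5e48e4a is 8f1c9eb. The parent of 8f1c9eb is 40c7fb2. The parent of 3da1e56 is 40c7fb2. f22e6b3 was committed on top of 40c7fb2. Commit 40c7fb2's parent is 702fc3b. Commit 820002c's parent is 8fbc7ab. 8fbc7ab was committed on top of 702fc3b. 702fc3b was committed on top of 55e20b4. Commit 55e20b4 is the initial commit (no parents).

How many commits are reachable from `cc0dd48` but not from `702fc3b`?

5

Reachable from cc0dd48: {3da1e56, 40c7fb2, 55e20b4, 702fc3b, 8f1c9eb, cc0dd48, e3827c4}.
Reachable from 702fc3b: {55e20b4, 702fc3b}.
In cc0dd48's history but not 702fc3b's: {3da1e56, 40c7fb2, 8f1c9eb, cc0dd48, e3827c4} — 5 commits.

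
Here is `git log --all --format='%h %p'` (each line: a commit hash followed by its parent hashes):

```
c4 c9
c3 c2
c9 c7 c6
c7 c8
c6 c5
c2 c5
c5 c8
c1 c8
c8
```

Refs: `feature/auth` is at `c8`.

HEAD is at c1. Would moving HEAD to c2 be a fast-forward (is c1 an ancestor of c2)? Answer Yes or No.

A fast-forward from c1 to c2 is possible iff c1 is an ancestor of c2.
Ancestors of c2: {c2, c5, c8}.
c1 is not among them, so fast-forward is not possible.

No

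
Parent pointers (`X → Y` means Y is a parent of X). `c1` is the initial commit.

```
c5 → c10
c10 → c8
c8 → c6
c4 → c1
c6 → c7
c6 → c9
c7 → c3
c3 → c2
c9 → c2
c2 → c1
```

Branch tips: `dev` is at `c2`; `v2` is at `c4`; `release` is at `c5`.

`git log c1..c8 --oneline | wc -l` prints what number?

Reachable from c8: {c1, c2, c3, c6, c7, c8, c9}.
Reachable from c1: {c1}.
In c8's history but not c1's: {c2, c3, c6, c7, c8, c9} — 6 commits.

6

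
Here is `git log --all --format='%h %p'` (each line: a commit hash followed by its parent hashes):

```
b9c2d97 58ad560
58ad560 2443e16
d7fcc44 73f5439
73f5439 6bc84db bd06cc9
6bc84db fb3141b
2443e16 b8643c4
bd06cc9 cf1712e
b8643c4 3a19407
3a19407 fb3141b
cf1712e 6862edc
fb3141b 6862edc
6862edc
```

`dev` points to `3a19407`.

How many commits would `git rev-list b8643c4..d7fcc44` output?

5

Reachable from d7fcc44: {6862edc, 6bc84db, 73f5439, bd06cc9, cf1712e, d7fcc44, fb3141b}.
Reachable from b8643c4: {3a19407, 6862edc, b8643c4, fb3141b}.
In d7fcc44's history but not b8643c4's: {6bc84db, 73f5439, bd06cc9, cf1712e, d7fcc44} — 5 commits.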